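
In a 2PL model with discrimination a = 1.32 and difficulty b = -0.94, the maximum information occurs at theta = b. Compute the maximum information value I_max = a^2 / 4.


For 2PL, max info at theta = b = -0.94
I_max = a^2 / 4 = 1.32^2 / 4
= 1.7424 / 4
I_max = 0.4356

0.4356


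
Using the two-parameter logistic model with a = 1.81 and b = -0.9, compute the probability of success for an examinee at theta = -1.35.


a*(theta - b) = 1.81 * (-1.35 - -0.9) = -0.8145
exp(--0.8145) = 2.258
P = 1 / (1 + 2.258)
P = 0.3069

0.3069


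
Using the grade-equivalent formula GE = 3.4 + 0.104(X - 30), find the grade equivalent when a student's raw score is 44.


raw - median = 44 - 30 = 14
slope * diff = 0.104 * 14 = 1.456
GE = 3.4 + 1.456
GE = 4.856

4.856


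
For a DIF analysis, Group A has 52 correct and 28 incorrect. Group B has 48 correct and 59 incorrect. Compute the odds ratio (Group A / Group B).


Odds_A = 52/28 = 1.8571
Odds_B = 48/59 = 0.8136
OR = Odds_A / Odds_B = 1.8571 / 0.8136
Exactly, OR = (52 * 59) / (28 * 48) = 3068 / 1344
OR = 2.2827

2.2827


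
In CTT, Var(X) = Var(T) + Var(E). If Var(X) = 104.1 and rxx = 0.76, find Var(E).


var_true = rxx * var_obs = 0.76 * 104.1 = 79.116
var_error = var_obs - var_true
var_error = 104.1 - 79.116
var_error = 24.984

24.984


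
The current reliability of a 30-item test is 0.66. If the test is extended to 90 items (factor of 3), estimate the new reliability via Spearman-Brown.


r_new = (n * rxx) / (1 + (n-1) * rxx)
r_new = (3 * 0.66) / (1 + 2 * 0.66)
r_new = 1.98 / 2.32
r_new = 0.8534

0.8534


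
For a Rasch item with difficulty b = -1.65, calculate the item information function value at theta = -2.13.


P = 1/(1+exp(-(-2.13--1.65))) = 0.3823
I = P*(1-P) = 0.3823 * 0.6177
I = 0.2361

0.2361


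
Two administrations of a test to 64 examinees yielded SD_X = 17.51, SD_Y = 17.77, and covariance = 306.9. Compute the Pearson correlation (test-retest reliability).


r = cov(X,Y) / (SD_X * SD_Y)
r = 306.9 / (17.51 * 17.77)
r = 306.9 / 311.1527
r = 0.9863

0.9863


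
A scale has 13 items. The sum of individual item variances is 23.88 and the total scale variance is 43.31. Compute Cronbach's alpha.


alpha = (k/(k-1)) * (1 - sum(si^2)/s_total^2)
= (13/12) * (1 - 23.88/43.31)
alpha = 0.486

0.486


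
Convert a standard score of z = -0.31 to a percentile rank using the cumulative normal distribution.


CDF(z) = 0.5 * (1 + erf(z/sqrt(2)))
erf(-0.2192) = -0.2434
CDF = 0.3783
Percentile rank = 0.3783 * 100 = 37.83

37.83


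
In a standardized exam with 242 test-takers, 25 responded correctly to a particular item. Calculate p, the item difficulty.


Item difficulty p = number correct / total examinees
p = 25 / 242
p = 0.1033

0.1033


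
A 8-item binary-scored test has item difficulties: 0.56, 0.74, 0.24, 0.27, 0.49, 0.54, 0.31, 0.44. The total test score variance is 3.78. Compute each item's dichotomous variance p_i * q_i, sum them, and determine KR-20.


For each item, compute p_i * q_i:
  Item 1: 0.56 * 0.44 = 0.2464
  Item 2: 0.74 * 0.26 = 0.1924
  Item 3: 0.24 * 0.76 = 0.1824
  Item 4: 0.27 * 0.73 = 0.1971
  Item 5: 0.49 * 0.51 = 0.2499
  Item 6: 0.54 * 0.46 = 0.2484
  Item 7: 0.31 * 0.69 = 0.2139
  Item 8: 0.44 * 0.56 = 0.2464
Sum(p_i * q_i) = 0.2464 + 0.1924 + 0.1824 + 0.1971 + 0.2499 + 0.2484 + 0.2139 + 0.2464 = 1.7769
KR-20 = (k/(k-1)) * (1 - Sum(p_i*q_i) / Var_total)
= (8/7) * (1 - 1.7769/3.78)
= 1.1429 * 0.5299
KR-20 = 0.6056

0.6056


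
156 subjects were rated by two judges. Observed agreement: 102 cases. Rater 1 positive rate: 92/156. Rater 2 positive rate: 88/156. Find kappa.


P_o = 102/156 = 0.653846
P_e = (92*88 + 64*68) / 24336 = 0.511506
kappa = (P_o - P_e) / (1 - P_e)
kappa = (0.653846 - 0.511506) / (1 - 0.511506)
kappa = 0.2914

0.2914


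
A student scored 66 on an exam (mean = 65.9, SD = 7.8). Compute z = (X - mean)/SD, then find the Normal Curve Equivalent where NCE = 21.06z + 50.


z = (X - mean) / SD = (66 - 65.9) / 7.8
z = 0.1 / 7.8
z = 0.0128
NCE = NCE = 21.06z + 50
Carry z at full precision (z = 0.1 / 7.8) into the conversion:
NCE = 21.06 * (0.1 / 7.8) + 50 = 2.106 / 7.8 + 50
NCE = 0.27 + 50
NCE = 50.27

50.27


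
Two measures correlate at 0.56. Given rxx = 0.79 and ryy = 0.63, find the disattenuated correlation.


r_corrected = rxy / sqrt(rxx * ryy)
= 0.56 / sqrt(0.79 * 0.63)
= 0.56 / sqrt(0.4977)
= 0.56 / 0.705479
r_corrected = 0.7938

0.7938


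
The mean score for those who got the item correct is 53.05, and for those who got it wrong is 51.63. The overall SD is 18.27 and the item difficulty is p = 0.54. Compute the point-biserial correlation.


q = 1 - p = 0.46
rpb = ((M1 - M0) / SD) * sqrt(p * q)
rpb = ((53.05 - 51.63) / 18.27) * sqrt(0.54 * 0.46)
rpb = 0.0387

0.0387


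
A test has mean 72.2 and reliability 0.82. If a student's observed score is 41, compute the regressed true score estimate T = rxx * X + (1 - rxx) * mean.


T_est = rxx * X + (1 - rxx) * mean
T_est = 0.82 * 41 + 0.18 * 72.2
T_est = 33.62 + 12.996
T_est = 46.616

46.616


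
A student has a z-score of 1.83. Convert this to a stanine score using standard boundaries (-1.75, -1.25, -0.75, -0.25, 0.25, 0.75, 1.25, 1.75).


Stanine boundaries: [-1.75, -1.25, -0.75, -0.25, 0.25, 0.75, 1.25, 1.75]
z = 1.83
Check each boundary:
  z >= -1.75 -> could be stanine 2
  z >= -1.25 -> could be stanine 3
  z >= -0.75 -> could be stanine 4
  z >= -0.25 -> could be stanine 5
  z >= 0.25 -> could be stanine 6
  z >= 0.75 -> could be stanine 7
  z >= 1.25 -> could be stanine 8
  z >= 1.75 -> could be stanine 9
Highest qualifying boundary gives stanine = 9

9


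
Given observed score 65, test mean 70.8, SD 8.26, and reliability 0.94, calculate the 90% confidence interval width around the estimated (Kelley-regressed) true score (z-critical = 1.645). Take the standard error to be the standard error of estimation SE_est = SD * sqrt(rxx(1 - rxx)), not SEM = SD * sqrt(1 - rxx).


True score estimate = 0.94*65 + 0.06*70.8 = 65.348
SE_est = SD * sqrt(rxx * (1 - rxx)) = 8.26 * sqrt(0.94 * 0.06) = 8.26 * sqrt(0.0564) = 1.961641
CI = T_est +/- z * SE_est, so width = 2 * z * SE_est = 2 * 1.645 * 1.961641
Width = 6.4538

6.4538


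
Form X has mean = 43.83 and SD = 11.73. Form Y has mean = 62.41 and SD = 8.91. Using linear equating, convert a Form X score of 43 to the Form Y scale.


slope = SD_Y / SD_X = 8.91 / 11.73 ~ 0.7596
intercept = mean_Y - slope * mean_X = 62.41 - (8.91 / 11.73) * 43.83 ~ 29.1171
Y = slope * X + intercept. To avoid rounding drift from the rounded slope/intercept, evaluate the equivalent form Y = mean_Y + SD_Y * (X - mean_X) / SD_X at full precision:
Y = 62.41 + 8.91 * (43 - 43.83) / 11.73
Y = 62.41 - 8.91 * 0.83 / 11.73
Y = 62.41 - 7.3953 / 11.73
Y = 62.41 - 0.6305
Y = 61.7795

61.7795


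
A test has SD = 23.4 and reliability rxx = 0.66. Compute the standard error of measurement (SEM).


SEM = SD * sqrt(1 - rxx)
SEM = 23.4 * sqrt(1 - 0.66)
SEM = 23.4 * sqrt(0.34) = 23.4 * 0.583095
SEM = 13.6444

13.6444


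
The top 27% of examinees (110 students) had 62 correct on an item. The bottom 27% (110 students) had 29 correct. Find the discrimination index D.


p_upper = 62/110 = 0.5636
p_lower = 29/110 = 0.2636
D = 0.5636 - 0.2636 = 0.3

0.3


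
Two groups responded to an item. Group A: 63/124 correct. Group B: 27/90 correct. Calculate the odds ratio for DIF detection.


Odds_A = 63/61 = 1.0328
Odds_B = 27/63 = 0.4286
OR = Odds_A / Odds_B = 1.0328 / 0.4286
Exactly, OR = (63 * 63) / (61 * 27) = 3969 / 1647
OR = 2.4098

2.4098


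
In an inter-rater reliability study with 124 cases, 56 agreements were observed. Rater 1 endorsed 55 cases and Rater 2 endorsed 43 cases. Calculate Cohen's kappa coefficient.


P_o = 56/124 = 0.451613
P_e = (55*43 + 69*81) / 15376 = 0.5173
kappa = (P_o - P_e) / (1 - P_e)
kappa = (0.451613 - 0.5173) / (1 - 0.5173)
kappa = -0.1361

-0.1361


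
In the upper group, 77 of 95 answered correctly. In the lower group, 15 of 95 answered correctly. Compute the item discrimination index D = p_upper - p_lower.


p_upper = 77/95 = 0.8105
p_lower = 15/95 = 0.1579
D = 0.8105 - 0.1579 = 0.6526

0.6526


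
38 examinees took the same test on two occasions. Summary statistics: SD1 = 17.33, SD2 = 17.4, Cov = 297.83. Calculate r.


r = cov(X,Y) / (SD_X * SD_Y)
r = 297.83 / (17.33 * 17.4)
r = 297.83 / 301.542
r = 0.9877

0.9877


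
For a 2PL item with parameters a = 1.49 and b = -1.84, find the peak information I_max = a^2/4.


For 2PL, max info at theta = b = -1.84
I_max = a^2 / 4 = 1.49^2 / 4
= 2.2201 / 4
I_max = 0.555

0.555


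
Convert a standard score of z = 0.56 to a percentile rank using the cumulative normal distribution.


CDF(z) = 0.5 * (1 + erf(z/sqrt(2)))
erf(0.396) = 0.4245
CDF = 0.7123
Percentile rank = 0.7123 * 100 = 71.23

71.23


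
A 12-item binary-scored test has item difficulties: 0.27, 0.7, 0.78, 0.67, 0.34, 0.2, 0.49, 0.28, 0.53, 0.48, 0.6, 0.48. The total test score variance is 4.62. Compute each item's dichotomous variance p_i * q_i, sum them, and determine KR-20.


For each item, compute p_i * q_i:
  Item 1: 0.27 * 0.73 = 0.1971
  Item 2: 0.7 * 0.3 = 0.21
  Item 3: 0.78 * 0.22 = 0.1716
  Item 4: 0.67 * 0.33 = 0.2211
  Item 5: 0.34 * 0.66 = 0.2244
  Item 6: 0.2 * 0.8 = 0.16
  Item 7: 0.49 * 0.51 = 0.2499
  Item 8: 0.28 * 0.72 = 0.2016
  Item 9: 0.53 * 0.47 = 0.2491
  Item 10: 0.48 * 0.52 = 0.2496
  Item 11: 0.6 * 0.4 = 0.24
  Item 12: 0.48 * 0.52 = 0.2496
Sum(p_i * q_i) = 0.1971 + 0.21 + 0.1716 + 0.2211 + 0.2244 + 0.16 + 0.2499 + 0.2016 + 0.2491 + 0.2496 + 0.24 + 0.2496 = 2.624
KR-20 = (k/(k-1)) * (1 - Sum(p_i*q_i) / Var_total)
= (12/11) * (1 - 2.624/4.62)
= 1.0909 * 0.432
KR-20 = 0.4713

0.4713


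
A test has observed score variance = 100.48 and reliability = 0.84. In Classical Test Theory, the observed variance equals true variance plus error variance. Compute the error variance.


var_true = rxx * var_obs = 0.84 * 100.48 = 84.4032
var_error = var_obs - var_true
var_error = 100.48 - 84.4032
var_error = 16.0768

16.0768


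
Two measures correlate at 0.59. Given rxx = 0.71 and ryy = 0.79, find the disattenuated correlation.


r_corrected = rxy / sqrt(rxx * ryy)
= 0.59 / sqrt(0.71 * 0.79)
= 0.59 / sqrt(0.5609)
= 0.59 / 0.748933
r_corrected = 0.7878

0.7878


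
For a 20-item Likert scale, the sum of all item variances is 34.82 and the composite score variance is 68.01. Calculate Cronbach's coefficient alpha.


alpha = (k/(k-1)) * (1 - sum(si^2)/s_total^2)
= (20/19) * (1 - 34.82/68.01)
alpha = 0.5137

0.5137


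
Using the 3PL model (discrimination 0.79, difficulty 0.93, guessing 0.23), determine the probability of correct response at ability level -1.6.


logit = 0.79*(-1.6 - 0.93) = -1.9987
P* = 1/(1 + exp(--1.9987)) = 0.1193
P = 0.23 + (1 - 0.23) * 0.1193
P = 0.3219

0.3219


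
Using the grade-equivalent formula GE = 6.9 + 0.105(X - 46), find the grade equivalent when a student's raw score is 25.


raw - median = 25 - 46 = -21
slope * diff = 0.105 * -21 = -2.205
GE = 6.9 + -2.205
GE = 4.695

4.695


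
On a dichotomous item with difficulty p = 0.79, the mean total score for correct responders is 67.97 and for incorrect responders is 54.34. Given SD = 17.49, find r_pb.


q = 1 - p = 0.21
rpb = ((M1 - M0) / SD) * sqrt(p * q)
rpb = ((67.97 - 54.34) / 17.49) * sqrt(0.79 * 0.21)
rpb = 0.3174

0.3174


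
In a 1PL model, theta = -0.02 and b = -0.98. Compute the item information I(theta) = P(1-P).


P = 1/(1+exp(-(-0.02--0.98))) = 0.7231
I = P*(1-P) = 0.7231 * 0.2769
I = 0.2002

0.2002


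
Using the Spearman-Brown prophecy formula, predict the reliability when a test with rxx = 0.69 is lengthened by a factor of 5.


r_new = (n * rxx) / (1 + (n-1) * rxx)
r_new = (5 * 0.69) / (1 + 4 * 0.69)
r_new = 3.45 / 3.76
r_new = 0.9176

0.9176


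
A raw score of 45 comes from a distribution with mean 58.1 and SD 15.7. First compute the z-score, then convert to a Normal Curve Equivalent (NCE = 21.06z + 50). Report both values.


z = (X - mean) / SD = (45 - 58.1) / 15.7
z = -13.1 / 15.7
z = -0.8344
NCE = NCE = 21.06z + 50
Carry z at full precision (z = -13.1 / 15.7) into the conversion:
NCE = 21.06 * (-13.1 / 15.7) + 50 = -275.886 / 15.7 + 50
NCE = -17.5724 + 50
NCE = 32.4276

32.4276


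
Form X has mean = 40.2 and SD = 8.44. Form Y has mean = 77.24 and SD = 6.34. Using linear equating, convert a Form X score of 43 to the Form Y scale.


slope = SD_Y / SD_X = 6.34 / 8.44 ~ 0.7512
intercept = mean_Y - slope * mean_X = 77.24 - (6.34 / 8.44) * 40.2 ~ 47.0424
Y = slope * X + intercept. To avoid rounding drift from the rounded slope/intercept, evaluate the equivalent form Y = mean_Y + SD_Y * (X - mean_X) / SD_X at full precision:
Y = 77.24 + 6.34 * (43 - 40.2) / 8.44
Y = 77.24 + 6.34 * 2.8 / 8.44
Y = 77.24 + 17.752 / 8.44
Y = 77.24 + 2.1033
Y = 79.3433

79.3433


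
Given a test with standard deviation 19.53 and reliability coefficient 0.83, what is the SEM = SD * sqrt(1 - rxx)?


SEM = SD * sqrt(1 - rxx)
SEM = 19.53 * sqrt(1 - 0.83)
SEM = 19.53 * sqrt(0.17) = 19.53 * 0.412311
SEM = 8.0524

8.0524


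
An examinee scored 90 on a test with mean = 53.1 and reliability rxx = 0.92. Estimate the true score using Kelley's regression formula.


T_est = rxx * X + (1 - rxx) * mean
T_est = 0.92 * 90 + 0.08 * 53.1
T_est = 82.8 + 4.248
T_est = 87.048

87.048


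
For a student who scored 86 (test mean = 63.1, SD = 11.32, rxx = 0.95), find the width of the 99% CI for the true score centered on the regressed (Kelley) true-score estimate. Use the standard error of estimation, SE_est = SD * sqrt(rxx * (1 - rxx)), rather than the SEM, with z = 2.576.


True score estimate = 0.95*86 + 0.05*63.1 = 84.855
SE_est = SD * sqrt(rxx * (1 - rxx)) = 11.32 * sqrt(0.95 * 0.05) = 11.32 * sqrt(0.0475) = 2.467137
CI = T_est +/- z * SE_est, so width = 2 * z * SE_est = 2 * 2.576 * 2.467137
Width = 12.7107

12.7107


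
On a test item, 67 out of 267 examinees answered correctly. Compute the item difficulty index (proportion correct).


Item difficulty p = number correct / total examinees
p = 67 / 267
p = 0.2509

0.2509


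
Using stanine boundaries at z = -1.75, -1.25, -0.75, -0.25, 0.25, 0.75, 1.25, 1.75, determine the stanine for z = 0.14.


Stanine boundaries: [-1.75, -1.25, -0.75, -0.25, 0.25, 0.75, 1.25, 1.75]
z = 0.14
Check each boundary:
  z >= -1.75 -> could be stanine 2
  z >= -1.25 -> could be stanine 3
  z >= -0.75 -> could be stanine 4
  z >= -0.25 -> could be stanine 5
  z < 0.25
  z < 0.75
  z < 1.25
  z < 1.75
Highest qualifying boundary gives stanine = 5

5


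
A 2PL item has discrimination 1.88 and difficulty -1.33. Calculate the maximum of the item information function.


For 2PL, max info at theta = b = -1.33
I_max = a^2 / 4 = 1.88^2 / 4
= 3.5344 / 4
I_max = 0.8836

0.8836


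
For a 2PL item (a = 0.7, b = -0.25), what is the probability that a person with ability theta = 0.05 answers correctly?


a*(theta - b) = 0.7 * (0.05 - -0.25) = 0.21
exp(-0.21) = 0.8106
P = 1 / (1 + 0.8106)
P = 0.5523

0.5523


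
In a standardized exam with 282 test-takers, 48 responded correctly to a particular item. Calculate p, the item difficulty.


Item difficulty p = number correct / total examinees
p = 48 / 282
p = 0.1702

0.1702


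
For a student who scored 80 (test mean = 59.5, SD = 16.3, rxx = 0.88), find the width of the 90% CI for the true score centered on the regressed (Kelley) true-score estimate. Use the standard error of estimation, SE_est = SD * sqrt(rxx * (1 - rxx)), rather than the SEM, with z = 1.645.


True score estimate = 0.88*80 + 0.12*59.5 = 77.54
SE_est = SD * sqrt(rxx * (1 - rxx)) = 16.3 * sqrt(0.88 * 0.12) = 16.3 * sqrt(0.1056) = 5.296873
CI = T_est +/- z * SE_est, so width = 2 * z * SE_est = 2 * 1.645 * 5.296873
Width = 17.4267

17.4267


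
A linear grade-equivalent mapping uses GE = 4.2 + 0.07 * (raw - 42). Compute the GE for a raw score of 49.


raw - median = 49 - 42 = 7
slope * diff = 0.07 * 7 = 0.49
GE = 4.2 + 0.49
GE = 4.69

4.69


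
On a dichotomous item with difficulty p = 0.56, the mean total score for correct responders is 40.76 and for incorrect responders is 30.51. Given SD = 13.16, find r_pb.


q = 1 - p = 0.44
rpb = ((M1 - M0) / SD) * sqrt(p * q)
rpb = ((40.76 - 30.51) / 13.16) * sqrt(0.56 * 0.44)
rpb = 0.3866

0.3866


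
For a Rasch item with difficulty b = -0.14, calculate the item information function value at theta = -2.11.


P = 1/(1+exp(-(-2.11--0.14))) = 0.1224
I = P*(1-P) = 0.1224 * 0.8776
I = 0.1074

0.1074


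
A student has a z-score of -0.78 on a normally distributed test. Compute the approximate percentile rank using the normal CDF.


CDF(z) = 0.5 * (1 + erf(z/sqrt(2)))
erf(-0.5515) = -0.5646
CDF = 0.2177
Percentile rank = 0.2177 * 100 = 21.77

21.77


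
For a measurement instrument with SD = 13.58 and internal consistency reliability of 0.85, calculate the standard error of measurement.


SEM = SD * sqrt(1 - rxx)
SEM = 13.58 * sqrt(1 - 0.85)
SEM = 13.58 * sqrt(0.15) = 13.58 * 0.387298
SEM = 5.2595

5.2595


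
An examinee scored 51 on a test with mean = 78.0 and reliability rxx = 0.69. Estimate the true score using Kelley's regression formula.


T_est = rxx * X + (1 - rxx) * mean
T_est = 0.69 * 51 + 0.31 * 78.0
T_est = 35.19 + 24.18
T_est = 59.37

59.37


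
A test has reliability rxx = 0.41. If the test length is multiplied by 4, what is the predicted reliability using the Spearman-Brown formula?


r_new = (n * rxx) / (1 + (n-1) * rxx)
r_new = (4 * 0.41) / (1 + 3 * 0.41)
r_new = 1.64 / 2.23
r_new = 0.7354

0.7354


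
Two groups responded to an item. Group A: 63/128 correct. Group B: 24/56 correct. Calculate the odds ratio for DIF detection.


Odds_A = 63/65 = 0.9692
Odds_B = 24/32 = 0.75
OR = Odds_A / Odds_B = 0.9692 / 0.75
Exactly, OR = (63 * 32) / (65 * 24) = 2016 / 1560
OR = 1.2923

1.2923


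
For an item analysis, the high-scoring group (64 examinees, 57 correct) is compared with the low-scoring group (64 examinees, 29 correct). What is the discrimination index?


p_upper = 57/64 = 0.8906
p_lower = 29/64 = 0.4531
D = 0.8906 - 0.4531 = 0.4375

0.4375


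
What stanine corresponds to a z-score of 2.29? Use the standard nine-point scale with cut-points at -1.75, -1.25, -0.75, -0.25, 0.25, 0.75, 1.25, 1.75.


Stanine boundaries: [-1.75, -1.25, -0.75, -0.25, 0.25, 0.75, 1.25, 1.75]
z = 2.29
Check each boundary:
  z >= -1.75 -> could be stanine 2
  z >= -1.25 -> could be stanine 3
  z >= -0.75 -> could be stanine 4
  z >= -0.25 -> could be stanine 5
  z >= 0.25 -> could be stanine 6
  z >= 0.75 -> could be stanine 7
  z >= 1.25 -> could be stanine 8
  z >= 1.75 -> could be stanine 9
Highest qualifying boundary gives stanine = 9

9


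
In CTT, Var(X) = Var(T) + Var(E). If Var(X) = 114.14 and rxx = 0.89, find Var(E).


var_true = rxx * var_obs = 0.89 * 114.14 = 101.5846
var_error = var_obs - var_true
var_error = 114.14 - 101.5846
var_error = 12.5554

12.5554


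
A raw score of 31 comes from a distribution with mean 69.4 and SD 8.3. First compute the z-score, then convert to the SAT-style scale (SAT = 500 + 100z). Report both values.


z = (X - mean) / SD = (31 - 69.4) / 8.3
z = -38.4 / 8.3
z = -4.6265
SAT-scale = SAT = 500 + 100z
Carry z at full precision (z = -38.4 / 8.3) into the conversion:
SAT-scale = 500 + 100 * (-38.4 / 8.3) = 500 + -3840 / 8.3
SAT-scale = 500 + -462.6506
SAT-scale = 37.3494

37.3494


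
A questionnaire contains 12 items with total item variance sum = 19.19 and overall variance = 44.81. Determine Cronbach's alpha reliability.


alpha = (k/(k-1)) * (1 - sum(si^2)/s_total^2)
= (12/11) * (1 - 19.19/44.81)
alpha = 0.6237

0.6237


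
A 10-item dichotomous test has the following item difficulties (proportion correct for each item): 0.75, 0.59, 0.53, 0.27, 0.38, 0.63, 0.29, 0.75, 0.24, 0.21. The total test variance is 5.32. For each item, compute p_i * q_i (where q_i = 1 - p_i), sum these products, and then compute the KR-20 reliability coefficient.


For each item, compute p_i * q_i:
  Item 1: 0.75 * 0.25 = 0.1875
  Item 2: 0.59 * 0.41 = 0.2419
  Item 3: 0.53 * 0.47 = 0.2491
  Item 4: 0.27 * 0.73 = 0.1971
  Item 5: 0.38 * 0.62 = 0.2356
  Item 6: 0.63 * 0.37 = 0.2331
  Item 7: 0.29 * 0.71 = 0.2059
  Item 8: 0.75 * 0.25 = 0.1875
  Item 9: 0.24 * 0.76 = 0.1824
  Item 10: 0.21 * 0.79 = 0.1659
Sum(p_i * q_i) = 0.1875 + 0.2419 + 0.2491 + 0.1971 + 0.2356 + 0.2331 + 0.2059 + 0.1875 + 0.1824 + 0.1659 = 2.086
KR-20 = (k/(k-1)) * (1 - Sum(p_i*q_i) / Var_total)
= (10/9) * (1 - 2.086/5.32)
= 1.1111 * 0.6079
KR-20 = 0.6754

0.6754


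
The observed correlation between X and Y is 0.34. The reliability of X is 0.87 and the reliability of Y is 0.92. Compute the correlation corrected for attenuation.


r_corrected = rxy / sqrt(rxx * ryy)
= 0.34 / sqrt(0.87 * 0.92)
= 0.34 / sqrt(0.8004)
= 0.34 / 0.894651
r_corrected = 0.38

0.38


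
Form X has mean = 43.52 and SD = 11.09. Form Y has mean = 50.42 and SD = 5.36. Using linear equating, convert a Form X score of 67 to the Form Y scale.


slope = SD_Y / SD_X = 5.36 / 11.09 ~ 0.4833
intercept = mean_Y - slope * mean_X = 50.42 - (5.36 / 11.09) * 43.52 ~ 29.386
Y = slope * X + intercept. To avoid rounding drift from the rounded slope/intercept, evaluate the equivalent form Y = mean_Y + SD_Y * (X - mean_X) / SD_X at full precision:
Y = 50.42 + 5.36 * (67 - 43.52) / 11.09
Y = 50.42 + 5.36 * 23.48 / 11.09
Y = 50.42 + 125.8528 / 11.09
Y = 50.42 + 11.3483
Y = 61.7683

61.7683


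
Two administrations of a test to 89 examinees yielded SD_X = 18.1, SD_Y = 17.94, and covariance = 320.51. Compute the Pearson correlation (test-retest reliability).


r = cov(X,Y) / (SD_X * SD_Y)
r = 320.51 / (18.1 * 17.94)
r = 320.51 / 324.714
r = 0.9871

0.9871


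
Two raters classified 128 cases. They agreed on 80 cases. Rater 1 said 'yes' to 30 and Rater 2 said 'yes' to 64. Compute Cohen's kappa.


P_o = 80/128 = 0.625
P_e = (30*64 + 98*64) / 16384 = 0.5
kappa = (P_o - P_e) / (1 - P_e)
kappa = (0.625 - 0.5) / (1 - 0.5)
kappa = 0.25

0.25


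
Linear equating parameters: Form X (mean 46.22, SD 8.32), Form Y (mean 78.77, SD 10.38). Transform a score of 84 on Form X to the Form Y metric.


slope = SD_Y / SD_X = 10.38 / 8.32 ~ 1.2476
intercept = mean_Y - slope * mean_X = 78.77 - (10.38 / 8.32) * 46.22 ~ 21.1061
Y = slope * X + intercept. To avoid rounding drift from the rounded slope/intercept, evaluate the equivalent form Y = mean_Y + SD_Y * (X - mean_X) / SD_X at full precision:
Y = 78.77 + 10.38 * (84 - 46.22) / 8.32
Y = 78.77 + 10.38 * 37.78 / 8.32
Y = 78.77 + 392.1564 / 8.32
Y = 78.77 + 47.1342
Y = 125.9042

125.9042


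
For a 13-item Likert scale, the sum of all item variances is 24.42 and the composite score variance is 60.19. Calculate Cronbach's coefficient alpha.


alpha = (k/(k-1)) * (1 - sum(si^2)/s_total^2)
= (13/12) * (1 - 24.42/60.19)
alpha = 0.6438

0.6438


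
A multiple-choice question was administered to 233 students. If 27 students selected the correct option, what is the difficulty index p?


Item difficulty p = number correct / total examinees
p = 27 / 233
p = 0.1159

0.1159


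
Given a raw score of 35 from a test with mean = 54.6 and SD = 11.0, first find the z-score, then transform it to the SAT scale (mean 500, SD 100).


z = (X - mean) / SD = (35 - 54.6) / 11.0
z = -19.6 / 11.0
z = -1.7818
SAT-scale = SAT = 500 + 100z
Carry z at full precision (z = -19.6 / 11.0) into the conversion:
SAT-scale = 500 + 100 * (-19.6 / 11.0) = 500 + -1960 / 11.0
SAT-scale = 500 + -178.1818
SAT-scale = 321.8182

321.8182


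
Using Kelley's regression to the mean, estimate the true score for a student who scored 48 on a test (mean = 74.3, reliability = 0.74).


T_est = rxx * X + (1 - rxx) * mean
T_est = 0.74 * 48 + 0.26 * 74.3
T_est = 35.52 + 19.318
T_est = 54.838

54.838


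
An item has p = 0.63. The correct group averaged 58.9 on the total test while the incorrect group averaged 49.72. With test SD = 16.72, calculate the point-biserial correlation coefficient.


q = 1 - p = 0.37
rpb = ((M1 - M0) / SD) * sqrt(p * q)
rpb = ((58.9 - 49.72) / 16.72) * sqrt(0.63 * 0.37)
rpb = 0.2651

0.2651


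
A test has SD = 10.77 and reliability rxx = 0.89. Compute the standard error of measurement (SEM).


SEM = SD * sqrt(1 - rxx)
SEM = 10.77 * sqrt(1 - 0.89)
SEM = 10.77 * sqrt(0.11) = 10.77 * 0.331662
SEM = 3.572

3.572


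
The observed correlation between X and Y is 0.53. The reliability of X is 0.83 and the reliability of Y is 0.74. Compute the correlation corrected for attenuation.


r_corrected = rxy / sqrt(rxx * ryy)
= 0.53 / sqrt(0.83 * 0.74)
= 0.53 / sqrt(0.6142)
= 0.53 / 0.783709
r_corrected = 0.6763

0.6763


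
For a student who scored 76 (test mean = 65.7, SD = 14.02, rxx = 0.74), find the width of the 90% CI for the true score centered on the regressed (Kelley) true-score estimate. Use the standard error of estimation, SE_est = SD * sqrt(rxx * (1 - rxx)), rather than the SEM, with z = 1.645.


True score estimate = 0.74*76 + 0.26*65.7 = 73.322
SE_est = SD * sqrt(rxx * (1 - rxx)) = 14.02 * sqrt(0.74 * 0.26) = 14.02 * sqrt(0.1924) = 6.149652
CI = T_est +/- z * SE_est, so width = 2 * z * SE_est = 2 * 1.645 * 6.149652
Width = 20.2324

20.2324


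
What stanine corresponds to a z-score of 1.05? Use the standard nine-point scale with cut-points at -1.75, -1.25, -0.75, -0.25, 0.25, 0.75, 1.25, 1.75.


Stanine boundaries: [-1.75, -1.25, -0.75, -0.25, 0.25, 0.75, 1.25, 1.75]
z = 1.05
Check each boundary:
  z >= -1.75 -> could be stanine 2
  z >= -1.25 -> could be stanine 3
  z >= -0.75 -> could be stanine 4
  z >= -0.25 -> could be stanine 5
  z >= 0.25 -> could be stanine 6
  z >= 0.75 -> could be stanine 7
  z < 1.25
  z < 1.75
Highest qualifying boundary gives stanine = 7

7


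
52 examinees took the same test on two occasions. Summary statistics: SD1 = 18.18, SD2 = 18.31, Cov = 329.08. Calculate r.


r = cov(X,Y) / (SD_X * SD_Y)
r = 329.08 / (18.18 * 18.31)
r = 329.08 / 332.8758
r = 0.9886

0.9886


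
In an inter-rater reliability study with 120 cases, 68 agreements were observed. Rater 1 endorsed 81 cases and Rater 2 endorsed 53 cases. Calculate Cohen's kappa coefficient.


P_o = 68/120 = 0.566667
P_e = (81*53 + 39*67) / 14400 = 0.479583
kappa = (P_o - P_e) / (1 - P_e)
kappa = (0.566667 - 0.479583) / (1 - 0.479583)
kappa = 0.1673

0.1673


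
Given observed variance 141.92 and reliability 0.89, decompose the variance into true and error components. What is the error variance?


var_true = rxx * var_obs = 0.89 * 141.92 = 126.3088
var_error = var_obs - var_true
var_error = 141.92 - 126.3088
var_error = 15.6112

15.6112


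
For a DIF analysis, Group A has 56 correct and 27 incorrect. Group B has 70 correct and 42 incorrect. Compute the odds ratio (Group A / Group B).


Odds_A = 56/27 = 2.0741
Odds_B = 70/42 = 1.6667
OR = Odds_A / Odds_B = 2.0741 / 1.6667
Exactly, OR = (56 * 42) / (27 * 70) = 2352 / 1890
OR = 1.2444

1.2444


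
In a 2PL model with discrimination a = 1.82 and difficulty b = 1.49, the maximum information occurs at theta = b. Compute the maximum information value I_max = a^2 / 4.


For 2PL, max info at theta = b = 1.49
I_max = a^2 / 4 = 1.82^2 / 4
= 3.3124 / 4
I_max = 0.8281

0.8281


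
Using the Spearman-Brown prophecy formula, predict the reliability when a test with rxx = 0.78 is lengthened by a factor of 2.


r_new = (n * rxx) / (1 + (n-1) * rxx)
r_new = (2 * 0.78) / (1 + 1 * 0.78)
r_new = 1.56 / 1.78
r_new = 0.8764

0.8764


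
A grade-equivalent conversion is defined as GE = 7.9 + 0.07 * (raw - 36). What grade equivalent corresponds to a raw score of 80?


raw - median = 80 - 36 = 44
slope * diff = 0.07 * 44 = 3.08
GE = 7.9 + 3.08
GE = 10.98

10.98


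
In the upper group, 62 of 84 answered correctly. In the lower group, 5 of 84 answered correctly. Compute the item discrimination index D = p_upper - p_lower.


p_upper = 62/84 = 0.7381
p_lower = 5/84 = 0.0595
D = 0.7381 - 0.0595 = 0.6786

0.6786


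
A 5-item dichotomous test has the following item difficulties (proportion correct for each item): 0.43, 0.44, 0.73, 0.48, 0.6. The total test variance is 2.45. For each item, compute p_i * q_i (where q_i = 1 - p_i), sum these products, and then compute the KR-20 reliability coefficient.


For each item, compute p_i * q_i:
  Item 1: 0.43 * 0.57 = 0.2451
  Item 2: 0.44 * 0.56 = 0.2464
  Item 3: 0.73 * 0.27 = 0.1971
  Item 4: 0.48 * 0.52 = 0.2496
  Item 5: 0.6 * 0.4 = 0.24
Sum(p_i * q_i) = 0.2451 + 0.2464 + 0.1971 + 0.2496 + 0.24 = 1.1782
KR-20 = (k/(k-1)) * (1 - Sum(p_i*q_i) / Var_total)
= (5/4) * (1 - 1.1782/2.45)
= 1.25 * 0.5191
KR-20 = 0.6489

0.6489


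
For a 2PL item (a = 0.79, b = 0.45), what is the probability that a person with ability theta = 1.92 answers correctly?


a*(theta - b) = 0.79 * (1.92 - 0.45) = 1.1613
exp(-1.1613) = 0.3131
P = 1 / (1 + 0.3131)
P = 0.7616

0.7616


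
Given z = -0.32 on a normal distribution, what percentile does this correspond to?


CDF(z) = 0.5 * (1 + erf(z/sqrt(2)))
erf(-0.2263) = -0.251
CDF = 0.3745
Percentile rank = 0.3745 * 100 = 37.45

37.45


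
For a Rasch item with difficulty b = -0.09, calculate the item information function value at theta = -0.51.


P = 1/(1+exp(-(-0.51--0.09))) = 0.3965
I = P*(1-P) = 0.3965 * 0.6035
I = 0.2393

0.2393


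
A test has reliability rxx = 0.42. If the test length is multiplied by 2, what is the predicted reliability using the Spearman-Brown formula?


r_new = (n * rxx) / (1 + (n-1) * rxx)
r_new = (2 * 0.42) / (1 + 1 * 0.42)
r_new = 0.84 / 1.42
r_new = 0.5915

0.5915


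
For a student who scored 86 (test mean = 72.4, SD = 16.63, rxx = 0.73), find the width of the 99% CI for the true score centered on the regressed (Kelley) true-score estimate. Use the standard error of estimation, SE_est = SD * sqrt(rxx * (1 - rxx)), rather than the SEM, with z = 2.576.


True score estimate = 0.73*86 + 0.27*72.4 = 82.328
SE_est = SD * sqrt(rxx * (1 - rxx)) = 16.63 * sqrt(0.73 * 0.27) = 16.63 * sqrt(0.1971) = 7.383046
CI = T_est +/- z * SE_est, so width = 2 * z * SE_est = 2 * 2.576 * 7.383046
Width = 38.0375

38.0375


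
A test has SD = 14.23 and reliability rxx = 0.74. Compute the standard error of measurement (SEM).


SEM = SD * sqrt(1 - rxx)
SEM = 14.23 * sqrt(1 - 0.74)
SEM = 14.23 * sqrt(0.26) = 14.23 * 0.509902
SEM = 7.2559

7.2559


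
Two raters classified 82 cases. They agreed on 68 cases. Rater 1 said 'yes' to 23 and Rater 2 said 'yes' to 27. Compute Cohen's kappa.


P_o = 68/82 = 0.829268
P_e = (23*27 + 59*55) / 6724 = 0.574955
kappa = (P_o - P_e) / (1 - P_e)
kappa = (0.829268 - 0.574955) / (1 - 0.574955)
kappa = 0.5983

0.5983


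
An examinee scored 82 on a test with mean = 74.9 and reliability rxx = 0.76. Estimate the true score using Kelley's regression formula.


T_est = rxx * X + (1 - rxx) * mean
T_est = 0.76 * 82 + 0.24 * 74.9
T_est = 62.32 + 17.976
T_est = 80.296

80.296


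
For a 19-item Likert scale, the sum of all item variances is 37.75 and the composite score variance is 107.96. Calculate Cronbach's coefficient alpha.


alpha = (k/(k-1)) * (1 - sum(si^2)/s_total^2)
= (19/18) * (1 - 37.75/107.96)
alpha = 0.6865

0.6865


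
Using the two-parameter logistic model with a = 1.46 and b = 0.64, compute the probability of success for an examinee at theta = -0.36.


a*(theta - b) = 1.46 * (-0.36 - 0.64) = -1.46
exp(--1.46) = 4.306
P = 1 / (1 + 4.306)
P = 0.1885

0.1885


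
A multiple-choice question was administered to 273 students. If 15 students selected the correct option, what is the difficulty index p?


Item difficulty p = number correct / total examinees
p = 15 / 273
p = 0.0549

0.0549


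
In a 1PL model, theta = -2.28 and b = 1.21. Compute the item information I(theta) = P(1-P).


P = 1/(1+exp(-(-2.28-1.21))) = 0.0296
I = P*(1-P) = 0.0296 * 0.9704
I = 0.0287

0.0287


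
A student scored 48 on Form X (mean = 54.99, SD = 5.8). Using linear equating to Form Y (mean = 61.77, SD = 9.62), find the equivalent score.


slope = SD_Y / SD_X = 9.62 / 5.8 ~ 1.6586
intercept = mean_Y - slope * mean_X = 61.77 - (9.62 / 5.8) * 54.99 ~ -29.4376
Y = slope * X + intercept. To avoid rounding drift from the rounded slope/intercept, evaluate the equivalent form Y = mean_Y + SD_Y * (X - mean_X) / SD_X at full precision:
Y = 61.77 + 9.62 * (48 - 54.99) / 5.8
Y = 61.77 - 9.62 * 6.99 / 5.8
Y = 61.77 - 67.2438 / 5.8
Y = 61.77 - 11.5938
Y = 50.1762

50.1762


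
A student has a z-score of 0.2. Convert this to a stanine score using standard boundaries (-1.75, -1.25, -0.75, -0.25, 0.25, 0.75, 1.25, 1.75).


Stanine boundaries: [-1.75, -1.25, -0.75, -0.25, 0.25, 0.75, 1.25, 1.75]
z = 0.2
Check each boundary:
  z >= -1.75 -> could be stanine 2
  z >= -1.25 -> could be stanine 3
  z >= -0.75 -> could be stanine 4
  z >= -0.25 -> could be stanine 5
  z < 0.25
  z < 0.75
  z < 1.25
  z < 1.75
Highest qualifying boundary gives stanine = 5

5


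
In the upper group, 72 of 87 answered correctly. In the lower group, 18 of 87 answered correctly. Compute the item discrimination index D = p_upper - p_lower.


p_upper = 72/87 = 0.8276
p_lower = 18/87 = 0.2069
D = 0.8276 - 0.2069 = 0.6207

0.6207


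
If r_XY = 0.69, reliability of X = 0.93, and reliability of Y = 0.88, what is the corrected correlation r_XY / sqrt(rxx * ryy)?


r_corrected = rxy / sqrt(rxx * ryy)
= 0.69 / sqrt(0.93 * 0.88)
= 0.69 / sqrt(0.8184)
= 0.69 / 0.904655
r_corrected = 0.7627

0.7627


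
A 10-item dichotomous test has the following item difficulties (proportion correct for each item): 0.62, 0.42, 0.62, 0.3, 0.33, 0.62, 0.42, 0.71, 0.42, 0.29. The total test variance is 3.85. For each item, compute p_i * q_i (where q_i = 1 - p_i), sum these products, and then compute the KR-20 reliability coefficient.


For each item, compute p_i * q_i:
  Item 1: 0.62 * 0.38 = 0.2356
  Item 2: 0.42 * 0.58 = 0.2436
  Item 3: 0.62 * 0.38 = 0.2356
  Item 4: 0.3 * 0.7 = 0.21
  Item 5: 0.33 * 0.67 = 0.2211
  Item 6: 0.62 * 0.38 = 0.2356
  Item 7: 0.42 * 0.58 = 0.2436
  Item 8: 0.71 * 0.29 = 0.2059
  Item 9: 0.42 * 0.58 = 0.2436
  Item 10: 0.29 * 0.71 = 0.2059
Sum(p_i * q_i) = 0.2356 + 0.2436 + 0.2356 + 0.21 + 0.2211 + 0.2356 + 0.2436 + 0.2059 + 0.2436 + 0.2059 = 2.2805
KR-20 = (k/(k-1)) * (1 - Sum(p_i*q_i) / Var_total)
= (10/9) * (1 - 2.2805/3.85)
= 1.1111 * 0.4077
KR-20 = 0.453

0.453


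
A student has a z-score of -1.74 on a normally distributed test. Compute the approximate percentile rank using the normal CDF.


CDF(z) = 0.5 * (1 + erf(z/sqrt(2)))
erf(-1.2304) = -0.9181
CDF = 0.0409
Percentile rank = 0.0409 * 100 = 4.09

4.09


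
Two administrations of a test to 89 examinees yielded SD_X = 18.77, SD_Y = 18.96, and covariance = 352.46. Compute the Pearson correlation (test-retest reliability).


r = cov(X,Y) / (SD_X * SD_Y)
r = 352.46 / (18.77 * 18.96)
r = 352.46 / 355.8792
r = 0.9904

0.9904


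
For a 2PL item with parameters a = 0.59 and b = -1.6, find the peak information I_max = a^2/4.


For 2PL, max info at theta = b = -1.6
I_max = a^2 / 4 = 0.59^2 / 4
= 0.3481 / 4
I_max = 0.087

0.087


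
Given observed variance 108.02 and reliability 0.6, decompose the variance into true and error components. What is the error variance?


var_true = rxx * var_obs = 0.6 * 108.02 = 64.812
var_error = var_obs - var_true
var_error = 108.02 - 64.812
var_error = 43.208

43.208


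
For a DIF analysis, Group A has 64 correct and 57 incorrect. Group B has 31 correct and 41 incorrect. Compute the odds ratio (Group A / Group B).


Odds_A = 64/57 = 1.1228
Odds_B = 31/41 = 0.7561
OR = Odds_A / Odds_B = 1.1228 / 0.7561
Exactly, OR = (64 * 41) / (57 * 31) = 2624 / 1767
OR = 1.485

1.485


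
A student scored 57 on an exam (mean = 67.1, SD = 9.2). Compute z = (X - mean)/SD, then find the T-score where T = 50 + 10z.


z = (X - mean) / SD = (57 - 67.1) / 9.2
z = -10.1 / 9.2
z = -1.0978
T-score = T = 50 + 10z
Carry z at full precision (z = -10.1 / 9.2) into the conversion:
T-score = 50 + 10 * (-10.1 / 9.2) = 50 + -101 / 9.2
T-score = 50 + -10.9783
T-score = 39.0217

39.0217


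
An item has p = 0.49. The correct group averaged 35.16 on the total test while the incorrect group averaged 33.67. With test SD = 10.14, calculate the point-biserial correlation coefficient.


q = 1 - p = 0.51
rpb = ((M1 - M0) / SD) * sqrt(p * q)
rpb = ((35.16 - 33.67) / 10.14) * sqrt(0.49 * 0.51)
rpb = 0.0735

0.0735


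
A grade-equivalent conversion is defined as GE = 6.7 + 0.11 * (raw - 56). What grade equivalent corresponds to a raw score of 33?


raw - median = 33 - 56 = -23
slope * diff = 0.11 * -23 = -2.53
GE = 6.7 + -2.53
GE = 4.17

4.17


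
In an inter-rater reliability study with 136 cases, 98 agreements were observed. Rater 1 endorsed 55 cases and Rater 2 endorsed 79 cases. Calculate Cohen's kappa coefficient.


P_o = 98/136 = 0.720588
P_e = (55*79 + 81*57) / 18496 = 0.484537
kappa = (P_o - P_e) / (1 - P_e)
kappa = (0.720588 - 0.484537) / (1 - 0.484537)
kappa = 0.4579

0.4579


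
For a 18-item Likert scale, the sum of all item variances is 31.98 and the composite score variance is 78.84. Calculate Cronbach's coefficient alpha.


alpha = (k/(k-1)) * (1 - sum(si^2)/s_total^2)
= (18/17) * (1 - 31.98/78.84)
alpha = 0.6293

0.6293


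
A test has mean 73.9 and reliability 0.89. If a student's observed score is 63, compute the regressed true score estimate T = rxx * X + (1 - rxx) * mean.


T_est = rxx * X + (1 - rxx) * mean
T_est = 0.89 * 63 + 0.11 * 73.9
T_est = 56.07 + 8.129
T_est = 64.199

64.199


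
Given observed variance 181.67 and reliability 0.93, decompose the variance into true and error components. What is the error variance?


var_true = rxx * var_obs = 0.93 * 181.67 = 168.9531
var_error = var_obs - var_true
var_error = 181.67 - 168.9531
var_error = 12.7169

12.7169


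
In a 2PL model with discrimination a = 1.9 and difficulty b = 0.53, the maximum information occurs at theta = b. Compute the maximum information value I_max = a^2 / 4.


For 2PL, max info at theta = b = 0.53
I_max = a^2 / 4 = 1.9^2 / 4
= 3.61 / 4
I_max = 0.9025

0.9025


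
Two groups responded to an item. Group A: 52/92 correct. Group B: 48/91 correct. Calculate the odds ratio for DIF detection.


Odds_A = 52/40 = 1.3
Odds_B = 48/43 = 1.1163
OR = Odds_A / Odds_B = 1.3 / 1.1163
Exactly, OR = (52 * 43) / (40 * 48) = 2236 / 1920
OR = 1.1646

1.1646


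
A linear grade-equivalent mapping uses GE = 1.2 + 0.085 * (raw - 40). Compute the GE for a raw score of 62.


raw - median = 62 - 40 = 22
slope * diff = 0.085 * 22 = 1.87
GE = 1.2 + 1.87
GE = 3.07

3.07


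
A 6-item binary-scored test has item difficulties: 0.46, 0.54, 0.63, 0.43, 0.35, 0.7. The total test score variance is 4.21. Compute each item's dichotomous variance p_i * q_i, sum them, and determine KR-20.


For each item, compute p_i * q_i:
  Item 1: 0.46 * 0.54 = 0.2484
  Item 2: 0.54 * 0.46 = 0.2484
  Item 3: 0.63 * 0.37 = 0.2331
  Item 4: 0.43 * 0.57 = 0.2451
  Item 5: 0.35 * 0.65 = 0.2275
  Item 6: 0.7 * 0.3 = 0.21
Sum(p_i * q_i) = 0.2484 + 0.2484 + 0.2331 + 0.2451 + 0.2275 + 0.21 = 1.4125
KR-20 = (k/(k-1)) * (1 - Sum(p_i*q_i) / Var_total)
= (6/5) * (1 - 1.4125/4.21)
= 1.2 * 0.6645
KR-20 = 0.7974

0.7974


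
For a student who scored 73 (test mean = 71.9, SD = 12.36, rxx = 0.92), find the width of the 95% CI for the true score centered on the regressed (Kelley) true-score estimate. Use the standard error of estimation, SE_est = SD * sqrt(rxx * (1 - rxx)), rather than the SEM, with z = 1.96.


True score estimate = 0.92*73 + 0.08*71.9 = 72.912
SE_est = SD * sqrt(rxx * (1 - rxx)) = 12.36 * sqrt(0.92 * 0.08) = 12.36 * sqrt(0.0736) = 3.353184
CI = T_est +/- z * SE_est, so width = 2 * z * SE_est = 2 * 1.96 * 3.353184
Width = 13.1445

13.1445


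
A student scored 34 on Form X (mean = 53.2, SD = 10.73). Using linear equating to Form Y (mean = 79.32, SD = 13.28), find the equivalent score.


slope = SD_Y / SD_X = 13.28 / 10.73 ~ 1.2377
intercept = mean_Y - slope * mean_X = 79.32 - (13.28 / 10.73) * 53.2 ~ 13.4769
Y = slope * X + intercept. To avoid rounding drift from the rounded slope/intercept, evaluate the equivalent form Y = mean_Y + SD_Y * (X - mean_X) / SD_X at full precision:
Y = 79.32 + 13.28 * (34 - 53.2) / 10.73
Y = 79.32 - 13.28 * 19.2 / 10.73
Y = 79.32 - 254.976 / 10.73
Y = 79.32 - 23.7629
Y = 55.5571

55.5571
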